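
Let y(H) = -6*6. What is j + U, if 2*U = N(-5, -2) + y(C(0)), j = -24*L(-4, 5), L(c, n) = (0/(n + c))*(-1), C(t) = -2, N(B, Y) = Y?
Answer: -19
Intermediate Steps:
y(H) = -36
L(c, n) = 0 (L(c, n) = (0/(c + n))*(-1) = 0*(-1) = 0)
j = 0 (j = -24*0 = 0)
U = -19 (U = (-2 - 36)/2 = (½)*(-38) = -19)
j + U = 0 - 19 = -19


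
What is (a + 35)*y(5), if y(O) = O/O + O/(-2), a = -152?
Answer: 351/2 ≈ 175.50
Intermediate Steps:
y(O) = 1 - O/2 (y(O) = 1 + O*(-1/2) = 1 - O/2)
(a + 35)*y(5) = (-152 + 35)*(1 - 1/2*5) = -117*(1 - 5/2) = -117*(-3/2) = 351/2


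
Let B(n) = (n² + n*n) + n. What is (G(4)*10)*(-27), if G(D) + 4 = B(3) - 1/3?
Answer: -4500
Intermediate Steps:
B(n) = n + 2*n² (B(n) = (n² + n²) + n = 2*n² + n = n + 2*n²)
G(D) = 50/3 (G(D) = -4 + (3*(1 + 2*3) - 1/3) = -4 + (3*(1 + 6) - 1*⅓) = -4 + (3*7 - ⅓) = -4 + (21 - ⅓) = -4 + 62/3 = 50/3)
(G(4)*10)*(-27) = ((50/3)*10)*(-27) = (500/3)*(-27) = -4500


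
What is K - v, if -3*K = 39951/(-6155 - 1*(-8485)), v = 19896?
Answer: -46370997/2330 ≈ -19902.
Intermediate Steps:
K = -13317/2330 (K = -13317/(-6155 - 1*(-8485)) = -13317/(-6155 + 8485) = -13317/2330 ≈ -5.7155)
K - v = -13317/2330 - 1*19896 = -13317/2330 - 19896 = -46370997/2330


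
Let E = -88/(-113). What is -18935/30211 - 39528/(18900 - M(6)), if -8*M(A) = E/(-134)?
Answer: -23501169782651/8645898449479 ≈ -2.7182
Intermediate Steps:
E = 88/113 (E = -88*(-1/113) = 88/113 ≈ 0.77876)
M(A) = 11/15142 (M(A) = -11/(113*(-134)) = -11*(-1)/(113*134) = -1/8*(-44/7571) = 11/15142)
-18935/30211 - 39528/(18900 - M(6)) = -18935/30211 - 39528/(18900 - 1*11/15142) = -18935*1/30211 - 39528/(18900 - 11/15142) = -18935/30211 - 39528/286183789/15142 = -18935/30211 - 39528*15142/286183789 = -18935/30211 - 598532976/286183789 = -23501169782651/8645898449479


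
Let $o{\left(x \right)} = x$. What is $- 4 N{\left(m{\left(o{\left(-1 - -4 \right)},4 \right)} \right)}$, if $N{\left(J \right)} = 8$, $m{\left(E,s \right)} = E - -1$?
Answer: $-32$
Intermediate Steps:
$m{\left(E,s \right)} = 1 + E$ ($m{\left(E,s \right)} = E + 1 = 1 + E$)
$- 4 N{\left(m{\left(o{\left(-1 - -4 \right)},4 \right)} \right)} = \left(-4\right) 8 = -32$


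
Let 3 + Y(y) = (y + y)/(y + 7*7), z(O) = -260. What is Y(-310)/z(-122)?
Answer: 163/67860 ≈ 0.0024020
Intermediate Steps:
Y(y) = -3 + 2*y/(49 + y) (Y(y) = -3 + (y + y)/(y + 7*7) = -3 + (2*y)/(y + 49) = -3 + (2*y)/(49 + y) = -3 + 2*y/(49 + y))
Y(-310)/z(-122) = ((-147 - 1*(-310))/(49 - 310))/(-260) = ((-147 + 310)/(-261))*(-1/260) = -1/261*163*(-1/260) = -163/261*(-1/260) = 163/67860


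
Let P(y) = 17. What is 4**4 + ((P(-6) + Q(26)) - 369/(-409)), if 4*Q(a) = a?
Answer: 229369/818 ≈ 280.40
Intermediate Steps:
Q(a) = a/4
4**4 + ((P(-6) + Q(26)) - 369/(-409)) = 4**4 + ((17 + (1/4)*26) - 369/(-409)) = 256 + ((17 + 13/2) - 369*(-1/409)) = 256 + (47/2 + 369/409) = 256 + 19961/818 = 229369/818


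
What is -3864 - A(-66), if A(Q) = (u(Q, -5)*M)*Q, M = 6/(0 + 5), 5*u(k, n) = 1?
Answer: -96204/25 ≈ -3848.2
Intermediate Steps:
u(k, n) = 1/5 (u(k, n) = (1/5)*1 = 1/5)
M = 6/5 ≈ 1.2000
A(Q) = 6*Q/25 (A(Q) = ((1/5)*(6/5))*Q = 6*Q/25)
-3864 - A(-66) = -3864 - 6*(-66)/25 = -3864 - 1*(-396/25) = -3864 + 396/25 = -96204/25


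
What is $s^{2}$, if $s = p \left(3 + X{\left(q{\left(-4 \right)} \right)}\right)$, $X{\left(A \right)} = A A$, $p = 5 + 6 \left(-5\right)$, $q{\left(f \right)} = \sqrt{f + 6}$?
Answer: $15625$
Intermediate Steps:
$q{\left(f \right)} = \sqrt{6 + f}$
$p = -25$ ($p = 5 - 30 = -25$)
$X{\left(A \right)} = A^{2}$
$s = -125$ ($s = - 25 \left(3 + \left(\sqrt{6 - 4}\right)^{2}\right) = - 25 \left(3 + \left(\sqrt{2}\right)^{2}\right) = - 25 \left(3 + 2\right) = \left(-25\right) 5 = -125$)
$s^{2} = \left(-125\right)^{2} = 15625$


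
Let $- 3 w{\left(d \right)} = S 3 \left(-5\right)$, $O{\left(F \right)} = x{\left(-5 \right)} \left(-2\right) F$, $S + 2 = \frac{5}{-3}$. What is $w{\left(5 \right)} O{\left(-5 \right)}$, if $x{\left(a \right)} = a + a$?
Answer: $\frac{5500}{3} \approx 1833.3$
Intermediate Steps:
$S = - \frac{11}{3}$ ($S = -2 + \frac{5}{-3} = -2 + 5 \left(- \frac{1}{3}\right) = -2 - \frac{5}{3} = - \frac{11}{3} \approx -3.6667$)
$x{\left(a \right)} = 2 a$
$O{\left(F \right)} = 20 F$ ($O{\left(F \right)} = 2 \left(-5\right) \left(-2\right) F = \left(-10\right) \left(-2\right) F = 20 F$)
$w{\left(d \right)} = - \frac{55}{3}$ ($w{\left(d \right)} = - \frac{\left(- \frac{11}{3}\right) 3 \left(-5\right)}{3} = - \frac{\left(-11\right) \left(-5\right)}{3} = \left(- \frac{1}{3}\right) 55 = - \frac{55}{3}$)
$w{\left(5 \right)} O{\left(-5 \right)} = - \frac{55 \cdot 20 \left(-5\right)}{3} = \left(- \frac{55}{3}\right) \left(-100\right) = \frac{5500}{3}$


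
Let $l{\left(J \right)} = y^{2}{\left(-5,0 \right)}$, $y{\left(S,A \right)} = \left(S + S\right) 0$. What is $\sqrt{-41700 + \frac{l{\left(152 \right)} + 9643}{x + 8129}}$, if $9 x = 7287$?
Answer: $\frac{i \sqrt{468525075549}}{3352} \approx 204.2 i$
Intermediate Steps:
$x = \frac{2429}{3}$ ($x = \frac{1}{9} \cdot 7287 = \frac{2429}{3} \approx 809.67$)
$y{\left(S,A \right)} = 0$ ($y{\left(S,A \right)} = 2 S 0 = 0$)
$l{\left(J \right)} = 0$ ($l{\left(J \right)} = 0^{2} = 0$)
$\sqrt{-41700 + \frac{l{\left(152 \right)} + 9643}{x + 8129}} = \sqrt{-41700 + \frac{0 + 9643}{\frac{2429}{3} + 8129}} = \sqrt{-41700 + \frac{9643}{\frac{26816}{3}}} = \sqrt{-41700 + 9643 \cdot \frac{3}{26816}} = \sqrt{-41700 + \frac{28929}{26816}} = \sqrt{- \frac{1118198271}{26816}} = \frac{i \sqrt{468525075549}}{3352}$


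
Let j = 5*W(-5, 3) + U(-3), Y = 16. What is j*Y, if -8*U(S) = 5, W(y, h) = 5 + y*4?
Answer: -1210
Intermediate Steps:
W(y, h) = 5 + 4*y
U(S) = -5/8 (U(S) = -⅛*5 = -5/8)
j = -605/8 (j = 5*(5 + 4*(-5)) - 5/8 = 5*(5 - 20) - 5/8 = 5*(-15) - 5/8 = -75 - 5/8 = -605/8 ≈ -75.625)
j*Y = -605/8*16 = -1210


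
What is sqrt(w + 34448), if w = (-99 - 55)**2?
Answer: 2*sqrt(14541) ≈ 241.17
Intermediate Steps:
w = 23716 (w = (-154)**2 = 23716)
sqrt(w + 34448) = sqrt(23716 + 34448) = sqrt(58164) = 2*sqrt(14541)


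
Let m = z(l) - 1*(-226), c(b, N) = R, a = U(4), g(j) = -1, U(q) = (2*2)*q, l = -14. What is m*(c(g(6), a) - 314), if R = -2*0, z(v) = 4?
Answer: -72220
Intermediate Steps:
U(q) = 4*q
a = 16 (a = 4*4 = 16)
R = 0
c(b, N) = 0
m = 230 (m = 4 - 1*(-226) = 4 + 226 = 230)
m*(c(g(6), a) - 314) = 230*(0 - 314) = 230*(-314) = -72220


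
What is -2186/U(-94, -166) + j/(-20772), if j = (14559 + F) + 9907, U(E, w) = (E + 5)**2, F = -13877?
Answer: -129283061/164535012 ≈ -0.78575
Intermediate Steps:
U(E, w) = (5 + E)**2
j = 10589 (j = (14559 - 13877) + 9907 = 682 + 9907 = 10589)
-2186/U(-94, -166) + j/(-20772) = -2186/(5 - 94)**2 + 10589/(-20772) = -2186/((-89)**2) + 10589*(-1/20772) = -2186/7921 - 10589/20772 = -129283061/164535012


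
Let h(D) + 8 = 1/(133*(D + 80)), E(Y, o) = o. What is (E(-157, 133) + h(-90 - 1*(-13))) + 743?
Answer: 346333/399 ≈ 868.00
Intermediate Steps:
h(D) = -8 + 1/(10640 + 133*D) (h(D) = -8 + 1/(133*(D + 80)) = -8 + 1/(133*(80 + D)) = -8 + 1/(10640 + 133*D))
(E(-157, 133) + h(-90 - 1*(-13))) + 743 = (133 + (-85119 - 1064*(-90 - 1*(-13)))/(133*(80 + (-90 - 1*(-13))))) + 743 = (133 + (-85119 - 1064*(-90 + 13))/(133*(80 + (-90 + 13)))) + 743 = (133 + (-85119 - 1064*(-77))/(133*(80 - 77))) + 743 = (133 + (1/133)*(-85119 + 81928)/3) + 743 = (133 + (1/133)*(1/3)*(-3191)) + 743 = (133 - 3191/399) + 743 = 49876/399 + 743 = 346333/399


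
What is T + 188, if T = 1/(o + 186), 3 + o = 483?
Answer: 125209/666 ≈ 188.00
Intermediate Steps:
o = 480 (o = -3 + 483 = 480)
T = 1/666 (T = 1/(480 + 186) = 1/666 ≈ 0.0015015)
T + 188 = 1/666 + 188 = 125209/666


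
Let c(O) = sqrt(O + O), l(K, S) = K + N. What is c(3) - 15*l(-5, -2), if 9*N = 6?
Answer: 65 + sqrt(6) ≈ 67.449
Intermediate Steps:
N = 2/3 (N = (1/9)*6 = 2/3 ≈ 0.66667)
l(K, S) = 2/3 + K (l(K, S) = K + 2/3 = 2/3 + K)
c(O) = sqrt(2)*sqrt(O) (c(O) = sqrt(2*O) = sqrt(2)*sqrt(O))
c(3) - 15*l(-5, -2) = sqrt(2)*sqrt(3) - 15*(2/3 - 5) = sqrt(6) - 15*(-13/3) = sqrt(6) + 65 = 65 + sqrt(6)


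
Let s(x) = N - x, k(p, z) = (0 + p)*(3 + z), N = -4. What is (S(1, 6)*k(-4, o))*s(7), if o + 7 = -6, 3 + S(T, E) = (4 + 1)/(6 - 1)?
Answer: 880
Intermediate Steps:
S(T, E) = -2 (S(T, E) = -3 + (4 + 1)/(6 - 1) = -3 + 5/5 = -3 + 5*(1/5) = -3 + 1 = -2)
o = -13 (o = -7 - 6 = -13)
k(p, z) = p*(3 + z)
s(x) = -4 - x
(S(1, 6)*k(-4, o))*s(7) = (-(-8)*(3 - 13))*(-4 - 1*7) = (-(-8)*(-10))*(-4 - 7) = -2*40*(-11) = -80*(-11) = 880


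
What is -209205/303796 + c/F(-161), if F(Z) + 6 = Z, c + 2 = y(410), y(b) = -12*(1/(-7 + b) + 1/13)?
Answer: -13718188465/20445774596 ≈ -0.67095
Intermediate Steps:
y(b) = -12/13 - 12/(-7 + b) (y(b) = -12*(1/(-7 + b) + 1/13) = -12*(1/13 + 1/(-7 + b)) = -12/13 - 12/(-7 + b))
c = -1190/403 (c = -2 + 12*(-6 - 1*410)/(13*(-7 + 410)) = -2 + (12/13)*(-6 - 410)/403 = -2 + (12/13)*(1/403)*(-416) = -2 - 384/403 = -1190/403 ≈ -2.9529)
F(Z) = -6 + Z
-209205/303796 + c/F(-161) = -209205/303796 - 1190/(403*(-6 - 161)) = -209205*1/303796 - 1190/403/(-167) = -209205/303796 - 1190/403*(-1/167) = -209205/303796 + 1190/67301 = -13718188465/20445774596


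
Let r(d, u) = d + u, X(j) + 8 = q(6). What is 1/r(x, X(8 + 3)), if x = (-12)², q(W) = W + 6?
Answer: 1/148 ≈ 0.0067568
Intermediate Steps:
q(W) = 6 + W
X(j) = 4 (X(j) = -8 + (6 + 6) = -8 + 12 = 4)
x = 144
1/r(x, X(8 + 3)) = 1/(144 + 4) = 1/148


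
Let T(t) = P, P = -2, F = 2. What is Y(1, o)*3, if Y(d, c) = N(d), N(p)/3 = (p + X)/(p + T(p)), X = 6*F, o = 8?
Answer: -117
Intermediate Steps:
X = 12 (X = 6*2 = 12)
T(t) = -2
N(p) = 3*(12 + p)/(-2 + p) (N(p) = 3*((p + 12)/(p - 2)) = 3*((12 + p)/(-2 + p)) = 3*(12 + p)/(-2 + p))
Y(d, c) = 3*(12 + d)/(-2 + d)
Y(1, o)*3 = (3*(12 + 1)/(-2 + 1))*3 = (3*13/(-1))*3 = (3*(-1)*13)*3 = -39*3 = -117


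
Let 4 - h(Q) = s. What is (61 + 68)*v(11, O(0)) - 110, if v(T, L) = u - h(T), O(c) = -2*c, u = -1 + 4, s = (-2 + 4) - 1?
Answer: -110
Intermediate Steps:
s = 1 (s = 2 - 1 = 1)
h(Q) = 3 (h(Q) = 4 - 1*1 = 4 - 1 = 3)
u = 3
v(T, L) = 0 (v(T, L) = 3 - 1*3 = 3 - 3 = 0)
(61 + 68)*v(11, O(0)) - 110 = (61 + 68)*0 - 110 = 129*0 - 110 = 0 - 110 = -110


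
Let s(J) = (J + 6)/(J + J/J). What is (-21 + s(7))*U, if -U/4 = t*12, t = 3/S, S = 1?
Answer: 2790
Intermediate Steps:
s(J) = (6 + J)/(1 + J) (s(J) = (6 + J)/(J + 1) = (6 + J)/(1 + J))
t = 3 (t = 3/1 = 3*1 = 3)
U = -144 (U = -12*12 = -4*36 = -144)
(-21 + s(7))*U = (-21 + (6 + 7)/(1 + 7))*(-144) = (-21 + 13/8)*(-144) = -155/8*(-144) = 2790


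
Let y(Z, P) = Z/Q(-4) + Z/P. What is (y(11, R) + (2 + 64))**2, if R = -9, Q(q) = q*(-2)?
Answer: 22686169/5184 ≈ 4376.2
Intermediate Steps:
Q(q) = -2*q
y(Z, P) = Z/8 + Z/P (y(Z, P) = Z/((-2*(-4))) + Z/P = Z/8 + Z/P)
(y(11, R) + (2 + 64))**2 = (((1/8)*11 + 11/(-9)) + (2 + 64))**2 = ((11/8 + 11*(-1/9)) + 66)**2 = ((11/8 - 11/9) + 66)**2 = (11/72 + 66)**2 = (4763/72)**2 = 22686169/5184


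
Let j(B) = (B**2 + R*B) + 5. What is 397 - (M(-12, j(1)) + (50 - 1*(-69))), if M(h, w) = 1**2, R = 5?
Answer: 277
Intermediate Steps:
j(B) = 5 + B**2 + 5*B (j(B) = (B**2 + 5*B) + 5 = 5 + B**2 + 5*B)
M(h, w) = 1
397 - (M(-12, j(1)) + (50 - 1*(-69))) = 397 - (1 + (50 - 1*(-69))) = 397 - (1 + (50 + 69)) = 397 - (1 + 119) = 397 - 1*120 = 397 - 120 = 277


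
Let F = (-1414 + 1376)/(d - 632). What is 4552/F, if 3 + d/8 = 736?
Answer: -11908032/19 ≈ -6.2674e+5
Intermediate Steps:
d = 5864 (d = -24 + 8*736 = -24 + 5888 = 5864)
F = -19/2616 (F = (-1414 + 1376)/(5864 - 632) = -38/5232 = -38*1/5232 = -19/2616 ≈ -0.0072630)
4552/F = 4552/(-19/2616) = 4552*(-2616/19) = -11908032/19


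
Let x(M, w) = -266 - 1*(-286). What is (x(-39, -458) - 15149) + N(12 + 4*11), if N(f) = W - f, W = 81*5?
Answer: -14780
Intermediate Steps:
x(M, w) = 20 (x(M, w) = -266 + 286 = 20)
W = 405
N(f) = 405 - f
(x(-39, -458) - 15149) + N(12 + 4*11) = (20 - 15149) + (405 - (12 + 4*11)) = -15129 + (405 - (12 + 44)) = -15129 + (405 - 1*56) = -15129 + (405 - 56) = -15129 + 349 = -14780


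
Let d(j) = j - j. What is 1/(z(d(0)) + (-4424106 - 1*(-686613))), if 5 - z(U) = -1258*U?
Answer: -1/3737488 ≈ -2.6756e-7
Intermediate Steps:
d(j) = 0
z(U) = 5 + 1258*U (z(U) = 5 - (-1258)*U = 5 + 1258*U)
1/(z(d(0)) + (-4424106 - 1*(-686613))) = 1/((5 + 1258*0) + (-4424106 - 1*(-686613))) = 1/((5 + 0) + (-4424106 + 686613)) = 1/(5 - 3737493) = 1/(-3737488) = -1/3737488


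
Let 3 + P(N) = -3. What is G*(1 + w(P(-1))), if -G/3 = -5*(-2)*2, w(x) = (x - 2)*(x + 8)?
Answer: 900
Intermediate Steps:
P(N) = -6 (P(N) = -3 - 3 = -6)
w(x) = (-2 + x)*(8 + x)
G = -60 (G = -3*(-5*(-2))*2 = -30*2 = -3*20 = -60)
G*(1 + w(P(-1))) = -60*(1 + (-16 + (-6)² + 6*(-6))) = -60*(1 + (-16 + 36 - 36)) = -60*(1 - 16) = -60*(-15) = 900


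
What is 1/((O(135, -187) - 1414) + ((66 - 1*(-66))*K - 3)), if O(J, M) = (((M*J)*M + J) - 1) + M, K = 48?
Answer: 1/4725681 ≈ 2.1161e-7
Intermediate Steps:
O(J, M) = -1 + J + M + J*M**2 (O(J, M) = (((J*M)*M + J) - 1) + M = ((J*M**2 + J) - 1) + M = ((J + J*M**2) - 1) + M = (-1 + J + J*M**2) + M = -1 + J + M + J*M**2)
1/((O(135, -187) - 1414) + ((66 - 1*(-66))*K - 3)) = 1/(((-1 + 135 - 187 + 135*(-187)**2) - 1414) + ((66 - 1*(-66))*48 - 3)) = 1/(((-1 + 135 - 187 + 135*34969) - 1414) + ((66 + 66)*48 - 3)) = 1/(((-1 + 135 - 187 + 4720815) - 1414) + (132*48 - 3)) = 1/((4720762 - 1414) + (6336 - 3)) = 1/(4719348 + 6333) = 1/4725681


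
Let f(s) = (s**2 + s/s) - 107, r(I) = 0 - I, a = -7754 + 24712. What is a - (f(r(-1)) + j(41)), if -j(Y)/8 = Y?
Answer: 17391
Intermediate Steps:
a = 16958
r(I) = -I
j(Y) = -8*Y
f(s) = -106 + s**2 (f(s) = (s**2 + 1) - 107 = (1 + s**2) - 107 = -106 + s**2)
a - (f(r(-1)) + j(41)) = 16958 - ((-106 + (-1*(-1))**2) - 8*41) = 16958 - ((-106 + 1**2) - 328) = 16958 - ((-106 + 1) - 328) = 16958 - (-105 - 328) = 16958 - 1*(-433) = 16958 + 433 = 17391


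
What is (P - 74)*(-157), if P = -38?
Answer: 17584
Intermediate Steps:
(P - 74)*(-157) = (-38 - 74)*(-157) = -112*(-157) = 17584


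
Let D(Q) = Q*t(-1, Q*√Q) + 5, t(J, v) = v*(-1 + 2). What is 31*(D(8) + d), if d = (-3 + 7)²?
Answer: 651 + 3968*√2 ≈ 6262.6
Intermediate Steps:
t(J, v) = v (t(J, v) = v*1 = v)
d = 16 (d = 4² = 16)
D(Q) = 5 + Q^(5/2) (D(Q) = Q*(Q*√Q) + 5 = Q*Q^(3/2) + 5 = Q^(5/2) + 5 = 5 + Q^(5/2))
31*(D(8) + d) = 31*((5 + 8^(5/2)) + 16) = 31*((5 + 128*√2) + 16) = 31*(21 + 128*√2) = 651 + 3968*√2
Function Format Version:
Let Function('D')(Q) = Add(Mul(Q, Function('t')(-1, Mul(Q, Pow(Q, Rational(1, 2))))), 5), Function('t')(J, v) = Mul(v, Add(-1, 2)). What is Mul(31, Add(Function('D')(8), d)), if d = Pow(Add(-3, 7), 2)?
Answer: Add(651, Mul(3968, Pow(2, Rational(1, 2)))) ≈ 6262.6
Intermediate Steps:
Function('t')(J, v) = v (Function('t')(J, v) = Mul(v, 1) = v)
d = 16 (d = Pow(4, 2) = 16)
Function('D')(Q) = Add(5, Pow(Q, Rational(5, 2))) (Function('D')(Q) = Add(Mul(Q, Mul(Q, Pow(Q, Rational(1, 2)))), 5) = Add(Mul(Q, Pow(Q, Rational(3, 2))), 5) = Add(Pow(Q, Rational(5, 2)), 5) = Add(5, Pow(Q, Rational(5, 2))))
Mul(31, Add(Function('D')(8), d)) = Mul(31, Add(Add(5, Pow(8, Rational(5, 2))), 16)) = Mul(31, Add(Add(5, Mul(128, Pow(2, Rational(1, 2)))), 16)) = Mul(31, Add(21, Mul(128, Pow(2, Rational(1, 2))))) = Add(651, Mul(3968, Pow(2, Rational(1, 2))))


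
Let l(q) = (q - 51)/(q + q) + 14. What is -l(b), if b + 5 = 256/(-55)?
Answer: -3034/177 ≈ -17.141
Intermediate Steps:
b = -531/55 (b = -5 + 256/(-55) = -5 + 256*(-1/55) = -5 - 256/55 = -531/55 ≈ -9.6545)
l(q) = 14 + (-51 + q)/(2*q) (l(q) = (-51 + q)/((2*q)) + 14 = (-51 + q)*(1/(2*q)) + 14 = (-51 + q)/(2*q) + 14 = 14 + (-51 + q)/(2*q))
-l(b) = -(-51 + 29*(-531/55))/(2*(-531/55)) = -(-55)*(-51 - 15399/55)/(2*531) = -(-55)*(-18204)/(2*531*55) = -1*3034/177 = -3034/177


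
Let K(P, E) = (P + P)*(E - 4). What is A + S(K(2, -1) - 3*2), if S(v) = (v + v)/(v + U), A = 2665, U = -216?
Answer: 322491/121 ≈ 2665.2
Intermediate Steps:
K(P, E) = 2*P*(-4 + E) (K(P, E) = (2*P)*(-4 + E) = 2*P*(-4 + E))
S(v) = 2*v/(-216 + v) (S(v) = (v + v)/(v - 216) = (2*v)/(-216 + v) = 2*v/(-216 + v))
A + S(K(2, -1) - 3*2) = 2665 + 2*(2*2*(-4 - 1) - 3*2)/(-216 + (2*2*(-4 - 1) - 3*2)) = 2665 + 2*(2*2*(-5) - 6)/(-216 + (2*2*(-5) - 6)) = 2665 + 2*(-20 - 6)/(-216 + (-20 - 6)) = 2665 + 2*(-26)/(-216 - 26) = 2665 + 2*(-26)/(-242) = 2665 + 2*(-26)*(-1/242) = 2665 + 26/121 = 322491/121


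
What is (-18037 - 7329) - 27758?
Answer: -53124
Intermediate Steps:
(-18037 - 7329) - 27758 = -25366 - 27758 = -53124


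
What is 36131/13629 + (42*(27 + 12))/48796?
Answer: 81153299/30229122 ≈ 2.6846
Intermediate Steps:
36131/13629 + (42*(27 + 12))/48796 = 36131*(1/13629) + (42*39)*(1/48796) = 36131/13629 + 1638*(1/48796) = 36131/13629 + 819/24398 = 81153299/30229122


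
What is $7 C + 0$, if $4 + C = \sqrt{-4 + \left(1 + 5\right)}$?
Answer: $-28 + 7 \sqrt{2} \approx -18.1$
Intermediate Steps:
$C = -4 + \sqrt{2}$ ($C = -4 + \sqrt{-4 + \left(1 + 5\right)} = -4 + \sqrt{-4 + 6} = -4 + \sqrt{2} \approx -2.5858$)
$7 C + 0 = 7 \left(-4 + \sqrt{2}\right) + 0 = \left(-28 + 7 \sqrt{2}\right) + 0 = -28 + 7 \sqrt{2}$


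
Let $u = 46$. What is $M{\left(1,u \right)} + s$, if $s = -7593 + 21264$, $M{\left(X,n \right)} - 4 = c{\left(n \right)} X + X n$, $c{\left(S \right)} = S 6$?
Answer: $13997$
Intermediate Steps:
$c{\left(S \right)} = 6 S$
$M{\left(X,n \right)} = 4 + 7 X n$ ($M{\left(X,n \right)} = 4 + \left(6 n X + X n\right) = 4 + \left(6 X n + X n\right) = 4 + 7 X n$)
$s = 13671$
$M{\left(1,u \right)} + s = \left(4 + 7 \cdot 1 \cdot 46\right) + 13671 = \left(4 + 322\right) + 13671 = 326 + 13671 = 13997$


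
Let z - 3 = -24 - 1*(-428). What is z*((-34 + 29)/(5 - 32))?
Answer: 2035/27 ≈ 75.370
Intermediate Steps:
z = 407 (z = 3 + (-24 - 1*(-428)) = 3 + (-24 + 428) = 3 + 404 = 407)
z*((-34 + 29)/(5 - 32)) = 407*((-34 + 29)/(5 - 32)) = 407*(-5/(-27)) = 407*(-5*(-1/27)) = 407*(5/27) = 2035/27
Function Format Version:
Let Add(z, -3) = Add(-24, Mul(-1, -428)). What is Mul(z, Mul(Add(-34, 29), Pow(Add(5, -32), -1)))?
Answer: Rational(2035, 27) ≈ 75.370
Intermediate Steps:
z = 407 (z = Add(3, Add(-24, Mul(-1, -428))) = Add(3, Add(-24, 428)) = Add(3, 404) = 407)
Mul(z, Mul(Add(-34, 29), Pow(Add(5, -32), -1))) = Mul(407, Mul(Add(-34, 29), Pow(Add(5, -32), -1))) = Mul(407, Mul(-5, Pow(-27, -1))) = Mul(407, Mul(-5, Rational(-1, 27))) = Mul(407, Rational(5, 27)) = Rational(2035, 27)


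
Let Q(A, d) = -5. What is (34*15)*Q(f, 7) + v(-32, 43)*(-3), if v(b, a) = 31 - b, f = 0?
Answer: -2739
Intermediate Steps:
(34*15)*Q(f, 7) + v(-32, 43)*(-3) = (34*15)*(-5) + (31 - 1*(-32))*(-3) = 510*(-5) + (31 + 32)*(-3) = -2550 + 63*(-3) = -2550 - 189 = -2739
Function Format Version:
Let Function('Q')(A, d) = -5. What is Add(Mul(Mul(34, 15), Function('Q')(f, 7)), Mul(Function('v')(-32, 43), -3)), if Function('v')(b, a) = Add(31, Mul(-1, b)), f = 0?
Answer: -2739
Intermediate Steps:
Add(Mul(Mul(34, 15), Function('Q')(f, 7)), Mul(Function('v')(-32, 43), -3)) = Add(Mul(Mul(34, 15), -5), Mul(Add(31, Mul(-1, -32)), -3)) = Add(Mul(510, -5), Mul(Add(31, 32), -3)) = Add(-2550, Mul(63, -3)) = Add(-2550, -189) = -2739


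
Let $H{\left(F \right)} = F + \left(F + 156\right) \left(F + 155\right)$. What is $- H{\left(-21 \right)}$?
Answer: $-18069$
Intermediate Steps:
$H{\left(F \right)} = F + \left(155 + F\right) \left(156 + F\right)$ ($H{\left(F \right)} = F + \left(156 + F\right) \left(155 + F\right) = F + \left(155 + F\right) \left(156 + F\right)$)
$- H{\left(-21 \right)} = - (24180 + \left(-21\right)^{2} + 312 \left(-21\right)) = - (24180 + 441 - 6552) = \left(-1\right) 18069 = -18069$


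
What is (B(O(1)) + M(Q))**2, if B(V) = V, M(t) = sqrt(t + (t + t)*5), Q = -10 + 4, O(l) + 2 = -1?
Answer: (3 - I*sqrt(66))**2 ≈ -57.0 - 48.744*I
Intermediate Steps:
O(l) = -3 (O(l) = -2 - 1 = -3)
Q = -6
M(t) = sqrt(11)*sqrt(t) (M(t) = sqrt(t + (2*t)*5) = sqrt(t + 10*t) = sqrt(11*t) = sqrt(11)*sqrt(t))
(B(O(1)) + M(Q))**2 = (-3 + sqrt(11)*sqrt(-6))**2 = (-3 + sqrt(11)*(I*sqrt(6)))**2 = (-3 + I*sqrt(66))**2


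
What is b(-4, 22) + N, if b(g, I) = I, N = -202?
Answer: -180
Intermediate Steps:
b(-4, 22) + N = 22 - 202 = -180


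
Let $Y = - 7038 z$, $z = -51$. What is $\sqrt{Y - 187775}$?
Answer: $\sqrt{171163} \approx 413.72$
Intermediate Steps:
$Y = 358938$ ($Y = \left(-7038\right) \left(-51\right) = 358938$)
$\sqrt{Y - 187775} = \sqrt{358938 - 187775} = \sqrt{171163}$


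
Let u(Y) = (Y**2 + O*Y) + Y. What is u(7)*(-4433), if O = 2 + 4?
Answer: -434434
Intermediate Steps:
O = 6
u(Y) = Y**2 + 7*Y (u(Y) = (Y**2 + 6*Y) + Y = Y**2 + 7*Y)
u(7)*(-4433) = (7*(7 + 7))*(-4433) = (7*14)*(-4433) = 98*(-4433) = -434434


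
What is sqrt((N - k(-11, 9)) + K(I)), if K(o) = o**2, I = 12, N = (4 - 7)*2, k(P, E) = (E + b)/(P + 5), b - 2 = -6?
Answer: 7*sqrt(102)/6 ≈ 11.783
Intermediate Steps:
b = -4 (b = 2 - 6 = -4)
k(P, E) = (-4 + E)/(5 + P) (k(P, E) = (E - 4)/(P + 5) = (-4 + E)/(5 + P))
N = -6 (N = -3*2 = -6)
sqrt((N - k(-11, 9)) + K(I)) = sqrt((-6 - (-4 + 9)/(5 - 11)) + 12**2) = sqrt((-6 - 5/(-6)) + 144) = sqrt((-6 - (-1)*5/6) + 144) = sqrt((-6 - 1*(-5/6)) + 144) = sqrt((-6 + 5/6) + 144) = sqrt(-31/6 + 144) = sqrt(833/6) = 7*sqrt(102)/6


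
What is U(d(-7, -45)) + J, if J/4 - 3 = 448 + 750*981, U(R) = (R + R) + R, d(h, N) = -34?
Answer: 2944702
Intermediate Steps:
U(R) = 3*R (U(R) = 2*R + R = 3*R)
J = 2944804 (J = 12 + 4*(448 + 750*981) = 12 + 4*(448 + 735750) = 12 + 4*736198 = 12 + 2944792 = 2944804)
U(d(-7, -45)) + J = 3*(-34) + 2944804 = -102 + 2944804 = 2944702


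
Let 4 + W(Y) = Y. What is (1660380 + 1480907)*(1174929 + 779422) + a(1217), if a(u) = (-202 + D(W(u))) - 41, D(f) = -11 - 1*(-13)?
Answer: 6139177389496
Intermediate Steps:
W(Y) = -4 + Y
D(f) = 2 (D(f) = -11 + 13 = 2)
a(u) = -241 (a(u) = (-202 + 2) - 41 = -200 - 41 = -241)
(1660380 + 1480907)*(1174929 + 779422) + a(1217) = (1660380 + 1480907)*(1174929 + 779422) - 241 = 3141287*1954351 - 241 = 6139177389737 - 241 = 6139177389496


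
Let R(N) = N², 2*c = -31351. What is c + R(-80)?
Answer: -18551/2 ≈ -9275.5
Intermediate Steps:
c = -31351/2 (c = (½)*(-31351) = -31351/2 ≈ -15676.)
c + R(-80) = -31351/2 + (-80)² = -31351/2 + 6400 = -18551/2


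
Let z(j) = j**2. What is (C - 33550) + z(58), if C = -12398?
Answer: -42584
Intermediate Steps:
(C - 33550) + z(58) = (-12398 - 33550) + 58**2 = -45948 + 3364 = -42584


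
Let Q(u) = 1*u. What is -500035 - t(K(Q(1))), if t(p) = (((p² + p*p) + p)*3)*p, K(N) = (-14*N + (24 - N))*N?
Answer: -504652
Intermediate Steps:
Q(u) = u
K(N) = N*(24 - 15*N) (K(N) = (24 - 15*N)*N = N*(24 - 15*N))
t(p) = p*(3*p + 6*p²) (t(p) = (((p² + p²) + p)*3)*p = ((2*p² + p)*3)*p = ((p + 2*p²)*3)*p = (3*p + 6*p²)*p = p*(3*p + 6*p²))
-500035 - t(K(Q(1))) = -500035 - (3*1*(8 - 5*1))²*(3 + 6*(3*1*(8 - 5*1))) = -500035 - (3*1*(8 - 5))²*(3 + 6*(3*1*(8 - 5))) = -500035 - (3*1*3)²*(3 + 6*(3*1*3)) = -500035 - 9²*(3 + 6*9) = -500035 - 81*(3 + 54) = -500035 - 81*57 = -500035 - 1*4617 = -500035 - 4617 = -504652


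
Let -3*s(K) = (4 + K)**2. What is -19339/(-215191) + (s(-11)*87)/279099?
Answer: 5091709150/60059592909 ≈ 0.084778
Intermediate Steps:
s(K) = -(4 + K)**2/3
-19339/(-215191) + (s(-11)*87)/279099 = -19339/(-215191) + (-(4 - 11)**2/3*87)/279099 = -19339*(-1/215191) + (-1/3*(-7)**2*87)*(1/279099) = 19339/215191 + (-1/3*49*87)*(1/279099) = 19339/215191 - 49/3*87*(1/279099) = 19339/215191 - 1421*1/279099 = 19339/215191 - 1421/279099 = 5091709150/60059592909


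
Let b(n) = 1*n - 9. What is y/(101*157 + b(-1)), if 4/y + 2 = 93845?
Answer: 4/1487130021 ≈ 2.6897e-9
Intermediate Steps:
y = 4/93843 (y = 4/(-2 + 93845) = 4/93843 ≈ 4.2624e-5)
b(n) = -9 + n (b(n) = n - 9 = -9 + n)
y/(101*157 + b(-1)) = 4/(93843*(101*157 + (-9 - 1))) = 4/(93843*(15857 - 10)) = (4/93843)/15847 = (4/93843)*(1/15847) = 4/1487130021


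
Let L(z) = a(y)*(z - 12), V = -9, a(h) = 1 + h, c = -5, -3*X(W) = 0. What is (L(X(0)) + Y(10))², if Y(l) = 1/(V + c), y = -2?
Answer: 27889/196 ≈ 142.29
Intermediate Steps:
X(W) = 0 (X(W) = -⅓*0 = 0)
L(z) = 12 - z (L(z) = (1 - 2)*(z - 12) = -(-12 + z) = 12 - z)
Y(l) = -1/14 (Y(l) = 1/(-9 - 5) = 1/(-14) = -1/14)
(L(X(0)) + Y(10))² = ((12 - 1*0) - 1/14)² = ((12 + 0) - 1/14)² = (12 - 1/14)² = (167/14)² = 27889/196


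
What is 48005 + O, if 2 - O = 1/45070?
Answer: 2163675489/45070 ≈ 48007.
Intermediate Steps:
O = 90139/45070 (O = 2 - 1/45070 = 90139/45070 ≈ 2.0000)
48005 + O = 48005 + 90139/45070 = 2163675489/45070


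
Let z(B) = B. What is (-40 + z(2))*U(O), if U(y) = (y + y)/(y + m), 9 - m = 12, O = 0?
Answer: 0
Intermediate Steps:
m = -3 (m = 9 - 1*12 = 9 - 12 = -3)
U(y) = 2*y/(-3 + y) (U(y) = (y + y)/(y - 3) = (2*y)/(-3 + y) = 2*y/(-3 + y))
(-40 + z(2))*U(O) = (-40 + 2)*(2*0/(-3 + 0)) = -76*0/(-3) = -76*0*(-1)/3 = -38*0 = 0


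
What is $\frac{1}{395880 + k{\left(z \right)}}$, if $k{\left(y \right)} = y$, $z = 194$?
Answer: $\frac{1}{396074} \approx 2.5248 \cdot 10^{-6}$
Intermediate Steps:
$\frac{1}{395880 + k{\left(z \right)}} = \frac{1}{395880 + 194} = \frac{1}{396074}$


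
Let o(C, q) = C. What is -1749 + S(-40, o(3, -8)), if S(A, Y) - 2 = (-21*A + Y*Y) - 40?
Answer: -938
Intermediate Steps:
S(A, Y) = -38 + Y² - 21*A (S(A, Y) = 2 + ((-21*A + Y*Y) - 40) = 2 + ((-21*A + Y²) - 40) = 2 + ((Y² - 21*A) - 40) = 2 + (-40 + Y² - 21*A) = -38 + Y² - 21*A)
-1749 + S(-40, o(3, -8)) = -1749 + (-38 + 3² - 21*(-40)) = -1749 + (-38 + 9 + 840) = -1749 + 811 = -938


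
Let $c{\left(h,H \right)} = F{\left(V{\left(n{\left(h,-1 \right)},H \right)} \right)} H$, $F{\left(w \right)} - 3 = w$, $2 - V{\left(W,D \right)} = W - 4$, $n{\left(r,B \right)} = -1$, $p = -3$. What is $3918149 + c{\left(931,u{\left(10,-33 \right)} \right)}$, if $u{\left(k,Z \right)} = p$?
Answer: $3918119$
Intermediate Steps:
$u{\left(k,Z \right)} = -3$
$V{\left(W,D \right)} = 6 - W$ ($V{\left(W,D \right)} = 2 - \left(W - 4\right) = 2 - \left(-4 + W\right) = 6 - W$)
$F{\left(w \right)} = 3 + w$
$c{\left(h,H \right)} = 10 H$ ($c{\left(h,H \right)} = \left(3 + \left(6 - -1\right)\right) H = \left(3 + \left(6 + 1\right)\right) H = \left(3 + 7\right) H = 10 H$)
$3918149 + c{\left(931,u{\left(10,-33 \right)} \right)} = 3918149 + 10 \left(-3\right) = 3918149 - 30 = 3918119$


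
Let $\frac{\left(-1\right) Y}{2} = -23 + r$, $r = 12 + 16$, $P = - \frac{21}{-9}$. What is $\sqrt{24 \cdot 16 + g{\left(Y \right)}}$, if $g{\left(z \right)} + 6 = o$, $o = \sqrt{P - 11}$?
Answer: $\frac{\sqrt{3402 + 3 i \sqrt{78}}}{3} \approx 19.442 + 0.075709 i$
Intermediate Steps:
$P = \frac{7}{3}$ ($P = \left(-21\right) \left(- \frac{1}{9}\right) = \frac{7}{3} \approx 2.3333$)
$r = 28$
$Y = -10$ ($Y = - 2 \left(-23 + 28\right) = \left(-2\right) 5 = -10$)
$o = \frac{i \sqrt{78}}{3}$ ($o = \sqrt{\frac{7}{3} - 11} = \sqrt{- \frac{26}{3}} = \frac{i \sqrt{78}}{3} \approx 2.9439 i$)
$g{\left(z \right)} = -6 + \frac{i \sqrt{78}}{3}$
$\sqrt{24 \cdot 16 + g{\left(Y \right)}} = \sqrt{24 \cdot 16 - \left(6 - \frac{i \sqrt{78}}{3}\right)} = \sqrt{384 - \left(6 - \frac{i \sqrt{78}}{3}\right)} = \sqrt{378 + \frac{i \sqrt{78}}{3}}$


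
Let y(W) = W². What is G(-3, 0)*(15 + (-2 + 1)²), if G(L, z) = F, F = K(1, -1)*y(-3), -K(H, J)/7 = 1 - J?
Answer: -2016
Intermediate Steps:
K(H, J) = -7 + 7*J (K(H, J) = -7*(1 - J) = -7 + 7*J)
F = -126 (F = (-7 + 7*(-1))*(-3)² = (-7 - 7)*9 = -14*9 = -126)
G(L, z) = -126
G(-3, 0)*(15 + (-2 + 1)²) = -126*(15 + (-2 + 1)²) = -126*(15 + (-1)²) = -126*(15 + 1) = -126*16 = -2016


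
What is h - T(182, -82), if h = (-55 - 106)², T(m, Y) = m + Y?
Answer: 25821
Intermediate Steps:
T(m, Y) = Y + m
h = 25921 (h = (-161)² = 25921)
h - T(182, -82) = 25921 - (-82 + 182) = 25921 - 1*100 = 25921 - 100 = 25821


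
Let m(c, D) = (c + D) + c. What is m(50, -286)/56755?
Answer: -186/56755 ≈ -0.0032772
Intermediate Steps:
m(c, D) = D + 2*c (m(c, D) = (D + c) + c = D + 2*c)
m(50, -286)/56755 = (-286 + 2*50)/56755 = (-286 + 100)*(1/56755) = -186*1/56755 = -186/56755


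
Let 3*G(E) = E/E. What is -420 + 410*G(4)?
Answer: -850/3 ≈ -283.33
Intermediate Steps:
G(E) = ⅓ (G(E) = (E/E)/3 = (⅓)*1 = ⅓)
-420 + 410*G(4) = -420 + 410*(⅓) = -420 + 410/3 = -850/3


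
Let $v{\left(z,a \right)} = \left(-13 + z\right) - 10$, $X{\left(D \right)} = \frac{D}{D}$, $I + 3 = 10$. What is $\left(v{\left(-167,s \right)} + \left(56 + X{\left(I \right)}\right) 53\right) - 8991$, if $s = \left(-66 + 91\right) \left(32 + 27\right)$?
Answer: $-6160$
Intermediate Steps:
$I = 7$ ($I = -3 + 10 = 7$)
$s = 1475$ ($s = 25 \cdot 59 = 1475$)
$X{\left(D \right)} = 1$
$v{\left(z,a \right)} = -23 + z$
$\left(v{\left(-167,s \right)} + \left(56 + X{\left(I \right)}\right) 53\right) - 8991 = \left(\left(-23 - 167\right) + \left(56 + 1\right) 53\right) - 8991 = \left(-190 + 57 \cdot 53\right) - 8991 = \left(-190 + 3021\right) - 8991 = 2831 - 8991 = -6160$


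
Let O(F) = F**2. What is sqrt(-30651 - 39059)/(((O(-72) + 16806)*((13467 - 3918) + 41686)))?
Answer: I*sqrt(69710)/1126657650 ≈ 2.3434e-7*I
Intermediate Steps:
sqrt(-30651 - 39059)/(((O(-72) + 16806)*((13467 - 3918) + 41686))) = sqrt(-30651 - 39059)/((((-72)**2 + 16806)*((13467 - 3918) + 41686))) = sqrt(-69710)/(((5184 + 16806)*(9549 + 41686))) = (I*sqrt(69710))/((21990*51235)) = (I*sqrt(69710))/1126657650 = (I*sqrt(69710))*(1/1126657650) = I*sqrt(69710)/1126657650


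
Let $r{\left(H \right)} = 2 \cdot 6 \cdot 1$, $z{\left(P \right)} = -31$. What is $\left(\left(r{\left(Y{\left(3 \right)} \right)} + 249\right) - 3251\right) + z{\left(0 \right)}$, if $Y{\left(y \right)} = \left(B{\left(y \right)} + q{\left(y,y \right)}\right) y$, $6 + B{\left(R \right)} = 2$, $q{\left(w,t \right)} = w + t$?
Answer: $-3021$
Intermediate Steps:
$q{\left(w,t \right)} = t + w$
$B{\left(R \right)} = -4$ ($B{\left(R \right)} = -6 + 2 = -4$)
$Y{\left(y \right)} = y \left(-4 + 2 y\right)$ ($Y{\left(y \right)} = \left(-4 + \left(y + y\right)\right) y = \left(-4 + 2 y\right) y = y \left(-4 + 2 y\right)$)
$r{\left(H \right)} = 12$ ($r{\left(H \right)} = 12 \cdot 1 = 12$)
$\left(\left(r{\left(Y{\left(3 \right)} \right)} + 249\right) - 3251\right) + z{\left(0 \right)} = \left(\left(12 + 249\right) - 3251\right) - 31 = \left(261 - 3251\right) - 31 = -2990 - 31 = -3021$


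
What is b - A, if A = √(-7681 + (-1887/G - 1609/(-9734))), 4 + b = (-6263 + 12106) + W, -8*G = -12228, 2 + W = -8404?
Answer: -2567 - I*√755804145144191542/9918946 ≈ -2567.0 - 87.647*I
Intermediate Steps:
W = -8406 (W = -2 - 8404 = -8406)
G = 3057/2 (G = -⅛*(-12228) = 3057/2 ≈ 1528.5)
b = -2567 (b = -4 + ((-6263 + 12106) - 8406) = -4 + (5843 - 8406) = -4 - 2563 = -2567)
A = I*√755804145144191542/9918946 (A = √(-7681 + (-1887/3057/2 - 1609/(-9734))) = √(-7681 + (-1887*2/3057 - 1609*(-1/9734))) = √(-7681 + (-1258/1019 + 1609/9734)) = √(-7681 - 10605801/9918946) = √(-76198030027/9918946) = I*√755804145144191542/9918946 ≈ 87.647*I)
b - A = -2567 - I*√755804145144191542/9918946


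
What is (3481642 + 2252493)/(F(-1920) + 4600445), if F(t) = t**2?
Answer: 1146827/1657369 ≈ 0.69196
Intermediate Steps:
(3481642 + 2252493)/(F(-1920) + 4600445) = (3481642 + 2252493)/((-1920)**2 + 4600445) = 5734135/(3686400 + 4600445) = 5734135/8286845 = 5734135*(1/8286845) = 1146827/1657369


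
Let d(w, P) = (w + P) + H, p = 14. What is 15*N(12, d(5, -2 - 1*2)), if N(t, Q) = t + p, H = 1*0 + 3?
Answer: 390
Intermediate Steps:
H = 3 (H = 0 + 3 = 3)
d(w, P) = 3 + P + w (d(w, P) = (w + P) + 3 = (P + w) + 3 = 3 + P + w)
N(t, Q) = 14 + t (N(t, Q) = t + 14 = 14 + t)
15*N(12, d(5, -2 - 1*2)) = 15*(14 + 12) = 15*26 = 390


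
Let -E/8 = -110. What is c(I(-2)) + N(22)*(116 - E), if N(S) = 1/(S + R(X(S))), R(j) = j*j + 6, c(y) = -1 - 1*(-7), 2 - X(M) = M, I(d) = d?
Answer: 451/107 ≈ 4.2150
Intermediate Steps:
E = 880 (E = -8*(-110) = 880)
X(M) = 2 - M
c(y) = 6 (c(y) = -1 + 7 = 6)
R(j) = 6 + j**2 (R(j) = j**2 + 6 = 6 + j**2)
N(S) = 1/(6 + S + (2 - S)**2) (N(S) = 1/(S + (6 + (2 - S)**2)) = 1/(6 + S + (2 - S)**2))
c(I(-2)) + N(22)*(116 - E) = 6 + (116 - 1*880)/(6 + 22 + (-2 + 22)**2) = 6 + (116 - 880)/(6 + 22 + 20**2) = 6 - 764/(6 + 22 + 400) = 6 - 764/428 = 6 + (1/428)*(-764) = 6 - 191/107 = 451/107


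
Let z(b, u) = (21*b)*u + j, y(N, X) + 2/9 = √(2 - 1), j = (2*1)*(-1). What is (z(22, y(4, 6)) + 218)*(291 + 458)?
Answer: 1292774/3 ≈ 4.3092e+5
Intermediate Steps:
j = -2 (j = 2*(-1) = -2)
y(N, X) = 7/9 (y(N, X) = -2/9 + √(2 - 1) = -2/9 + √1 = -2/9 + 1 = 7/9)
z(b, u) = -2 + 21*b*u (z(b, u) = (21*b)*u - 2 = 21*b*u - 2 = -2 + 21*b*u)
(z(22, y(4, 6)) + 218)*(291 + 458) = ((-2 + 21*22*(7/9)) + 218)*(291 + 458) = ((-2 + 1078/3) + 218)*749 = (1072/3 + 218)*749 = (1726/3)*749 = 1292774/3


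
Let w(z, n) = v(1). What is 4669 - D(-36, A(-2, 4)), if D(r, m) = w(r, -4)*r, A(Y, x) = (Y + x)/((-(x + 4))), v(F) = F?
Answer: 4705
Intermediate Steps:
A(Y, x) = (Y + x)/(-4 - x) (A(Y, x) = (Y + x)/((-(4 + x))) = (Y + x)/(-4 - x))
w(z, n) = 1
D(r, m) = r (D(r, m) = 1*r = r)
4669 - D(-36, A(-2, 4)) = 4669 - 1*(-36) = 4669 + 36 = 4705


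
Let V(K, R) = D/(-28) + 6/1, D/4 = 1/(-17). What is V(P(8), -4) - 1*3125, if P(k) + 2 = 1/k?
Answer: -371160/119 ≈ -3119.0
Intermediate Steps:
P(k) = -2 + 1/k
D = -4/17 (D = 4/(-17) = 4*(-1/17) = -4/17 ≈ -0.23529)
V(K, R) = 715/119 (V(K, R) = -4/17/(-28) + 6/1 = -4/17*(-1/28) + 6*1 = 1/119 + 6 = 715/119)
V(P(8), -4) - 1*3125 = 715/119 - 1*3125 = 715/119 - 3125 = -371160/119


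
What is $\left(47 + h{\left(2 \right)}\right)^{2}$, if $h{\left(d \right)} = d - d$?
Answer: $2209$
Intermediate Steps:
$h{\left(d \right)} = 0$
$\left(47 + h{\left(2 \right)}\right)^{2} = \left(47 + 0\right)^{2} = 47^{2} = 2209$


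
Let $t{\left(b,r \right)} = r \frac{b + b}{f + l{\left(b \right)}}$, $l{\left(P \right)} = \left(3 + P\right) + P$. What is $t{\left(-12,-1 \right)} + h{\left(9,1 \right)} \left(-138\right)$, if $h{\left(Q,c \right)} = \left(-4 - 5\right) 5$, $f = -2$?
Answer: $\frac{142806}{23} \approx 6209.0$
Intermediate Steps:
$l{\left(P \right)} = 3 + 2 P$
$h{\left(Q,c \right)} = -45$ ($h{\left(Q,c \right)} = \left(-9\right) 5 = -45$)
$t{\left(b,r \right)} = \frac{2 b r}{1 + 2 b}$ ($t{\left(b,r \right)} = r \frac{b + b}{-2 + \left(3 + 2 b\right)} = r \frac{2 b}{1 + 2 b} = \frac{2 b r}{1 + 2 b}$)
$t{\left(-12,-1 \right)} + h{\left(9,1 \right)} \left(-138\right) = 2 \left(-12\right) \left(-1\right) \frac{1}{1 + 2 \left(-12\right)} - -6210 = 2 \left(-12\right) \left(-1\right) \frac{1}{1 - 24} + 6210 = 2 \left(-12\right) \left(-1\right) \frac{1}{-23} + 6210 = 2 \left(-12\right) \left(-1\right) \left(- \frac{1}{23}\right) + 6210 = - \frac{24}{23} + 6210 = \frac{142806}{23}$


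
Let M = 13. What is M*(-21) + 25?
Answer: -248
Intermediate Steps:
M*(-21) + 25 = 13*(-21) + 25 = -273 + 25 = -248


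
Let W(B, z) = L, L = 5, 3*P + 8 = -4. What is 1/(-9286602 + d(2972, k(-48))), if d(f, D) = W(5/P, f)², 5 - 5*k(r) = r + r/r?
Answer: -1/9286577 ≈ -1.0768e-7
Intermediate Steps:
P = -4 (P = -8/3 + (⅓)*(-4) = -8/3 - 4/3 = -4)
W(B, z) = 5
k(r) = ⅘ - r/5 (k(r) = 1 - (r + r/r)/5 = 1 - (r + 1)/5 = 1 - (1 + r)/5 = 1 + (-⅕ - r/5) = ⅘ - r/5)
d(f, D) = 25 (d(f, D) = 5² = 25)
1/(-9286602 + d(2972, k(-48))) = 1/(-9286602 + 25) = 1/(-9286577) = -1/9286577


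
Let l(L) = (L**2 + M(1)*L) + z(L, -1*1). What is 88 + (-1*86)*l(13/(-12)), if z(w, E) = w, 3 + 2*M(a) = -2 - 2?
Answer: -17701/72 ≈ -245.85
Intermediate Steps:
M(a) = -7/2 (M(a) = -3/2 + (-2 - 2)/2 = -3/2 + (1/2)*(-4) = -3/2 - 2 = -7/2)
l(L) = L**2 - 5*L/2 (l(L) = (L**2 - 7*L/2) + L = L**2 - 5*L/2)
88 + (-1*86)*l(13/(-12)) = 88 + (-1*86)*((13/(-12))*(-5 + 2*(13/(-12)))/2) = 88 - 43*13*(-1/12)*(-5 + 2*(13*(-1/12))) = 88 - 43*(-13)*(-5 + 2*(-13/12))/12 = 88 - 43*(-13)*(-5 - 13/6)/12 = 88 - 43*(-13)*(-43)/(12*6) = 88 - 86*559/144 = 88 - 24037/72 = -17701/72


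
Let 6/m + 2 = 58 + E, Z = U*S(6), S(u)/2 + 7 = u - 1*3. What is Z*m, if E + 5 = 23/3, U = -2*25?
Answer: 450/11 ≈ 40.909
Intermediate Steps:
U = -50
E = 8/3 (E = -5 + 23/3 = 8/3 ≈ 2.6667)
S(u) = -20 + 2*u (S(u) = -14 + 2*(u - 1*3) = -14 + 2*(u - 3) = -14 + 2*(-3 + u) = -14 + (-6 + 2*u) = -20 + 2*u)
Z = 400 (Z = -50*(-20 + 2*6) = -50*(-20 + 12) = -50*(-8) = 400)
m = 9/88 (m = 6/(-2 + (58 + 8/3)) = 6/(-2 + 182/3) = 6/(176/3) = 6*(3/176) = 9/88 ≈ 0.10227)
Z*m = 400*(9/88) = 450/11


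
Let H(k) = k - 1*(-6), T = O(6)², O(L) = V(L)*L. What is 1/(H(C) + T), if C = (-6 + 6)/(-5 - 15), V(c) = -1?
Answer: 1/42 ≈ 0.023810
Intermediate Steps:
O(L) = -L
T = 36 (T = (-1*6)² = (-6)² = 36)
C = 0 (C = 0/(-20) = 0*(-1/20) = 0)
H(k) = 6 + k (H(k) = k + 6 = 6 + k)
1/(H(C) + T) = 1/((6 + 0) + 36) = 1/(6 + 36) = 1/42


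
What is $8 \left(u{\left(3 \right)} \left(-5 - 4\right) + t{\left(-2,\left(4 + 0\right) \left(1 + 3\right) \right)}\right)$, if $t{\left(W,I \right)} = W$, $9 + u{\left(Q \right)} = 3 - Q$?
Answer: $632$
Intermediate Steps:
$u{\left(Q \right)} = -6 - Q$ ($u{\left(Q \right)} = -9 - \left(-3 + Q\right) = -6 - Q$)
$8 \left(u{\left(3 \right)} \left(-5 - 4\right) + t{\left(-2,\left(4 + 0\right) \left(1 + 3\right) \right)}\right) = 8 \left(\left(-6 - 3\right) \left(-5 - 4\right) - 2\right) = 8 \left(\left(-6 - 3\right) \left(-9\right) - 2\right) = 8 \left(\left(-9\right) \left(-9\right) - 2\right) = 8 \left(81 - 2\right) = 8 \cdot 79 = 632$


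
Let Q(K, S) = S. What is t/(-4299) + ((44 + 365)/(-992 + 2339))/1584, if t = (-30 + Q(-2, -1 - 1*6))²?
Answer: -973068607/3057517584 ≈ -0.31825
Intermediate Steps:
t = 1369 (t = (-30 + (-1 - 1*6))² = (-30 + (-1 - 6))² = (-30 - 7)² = (-37)² = 1369)
t/(-4299) + ((44 + 365)/(-992 + 2339))/1584 = 1369/(-4299) + ((44 + 365)/(-992 + 2339))/1584 = 1369*(-1/4299) + (409/1347)*(1/1584) = -1369/4299 + (409*(1/1347))*(1/1584) = -1369/4299 + (409/1347)*(1/1584) = -1369/4299 + 409/2133648 = -973068607/3057517584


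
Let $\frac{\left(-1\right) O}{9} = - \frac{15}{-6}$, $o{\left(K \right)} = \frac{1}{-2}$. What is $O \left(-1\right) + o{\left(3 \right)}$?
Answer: $22$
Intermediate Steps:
$o{\left(K \right)} = - \frac{1}{2}$
$O = - \frac{45}{2}$ ($O = - 9 \left(- \frac{15}{-6}\right) = - 9 \left(\left(-15\right) \left(- \frac{1}{6}\right)\right) = \left(-9\right) \frac{5}{2} = - \frac{45}{2} \approx -22.5$)
$O \left(-1\right) + o{\left(3 \right)} = \left(- \frac{45}{2}\right) \left(-1\right) - \frac{1}{2} = \frac{45}{2} - \frac{1}{2} = 22$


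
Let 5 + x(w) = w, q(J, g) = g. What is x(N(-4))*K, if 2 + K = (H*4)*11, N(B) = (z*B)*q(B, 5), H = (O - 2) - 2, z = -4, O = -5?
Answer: -29850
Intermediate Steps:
H = -9 (H = (-5 - 2) - 2 = -7 - 2 = -9)
N(B) = -20*B (N(B) = -4*B*5 = -20*B)
x(w) = -5 + w
K = -398 (K = -2 - 9*4*11 = -2 - 36*11 = -2 - 396 = -398)
x(N(-4))*K = (-5 - 20*(-4))*(-398) = (-5 + 80)*(-398) = 75*(-398) = -29850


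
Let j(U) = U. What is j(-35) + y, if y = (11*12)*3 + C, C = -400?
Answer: -39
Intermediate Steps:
y = -4 (y = (11*12)*3 - 400 = 132*3 - 400 = 396 - 400 = -4)
j(-35) + y = -35 - 4 = -39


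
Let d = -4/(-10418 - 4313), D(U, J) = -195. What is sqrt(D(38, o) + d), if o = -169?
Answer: I*sqrt(42315401471)/14731 ≈ 13.964*I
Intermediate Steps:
d = 4/14731 (d = -4/(-14731) = -4*(-1/14731) = 4/14731 ≈ 0.00027154)
sqrt(D(38, o) + d) = sqrt(-195 + 4/14731) = sqrt(-2872541/14731) = I*sqrt(42315401471)/14731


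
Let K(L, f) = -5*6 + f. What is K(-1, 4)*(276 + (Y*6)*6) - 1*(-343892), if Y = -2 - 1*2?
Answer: 340460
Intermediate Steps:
Y = -4 (Y = -2 - 2 = -4)
K(L, f) = -30 + f
K(-1, 4)*(276 + (Y*6)*6) - 1*(-343892) = (-30 + 4)*(276 - 4*6*6) - 1*(-343892) = -26*(276 - 24*6) + 343892 = -26*(276 - 144) + 343892 = -26*132 + 343892 = -3432 + 343892 = 340460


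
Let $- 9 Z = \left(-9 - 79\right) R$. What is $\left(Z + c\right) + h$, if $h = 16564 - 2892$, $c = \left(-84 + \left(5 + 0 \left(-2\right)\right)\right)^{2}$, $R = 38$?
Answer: $\frac{182561}{9} \approx 20285.0$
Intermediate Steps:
$c = 6241$ ($c = \left(-84 + \left(5 + 0\right)\right)^{2} = \left(-84 + 5\right)^{2} = \left(-79\right)^{2} = 6241$)
$h = 13672$ ($h = 16564 - 2892 = 13672$)
$Z = \frac{3344}{9}$ ($Z = - \frac{\left(-9 - 79\right) 38}{9} = - \frac{\left(-88\right) 38}{9} = \left(- \frac{1}{9}\right) \left(-3344\right) = \frac{3344}{9} \approx 371.56$)
$\left(Z + c\right) + h = \left(\frac{3344}{9} + 6241\right) + 13672 = \frac{59513}{9} + 13672 = \frac{182561}{9}$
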